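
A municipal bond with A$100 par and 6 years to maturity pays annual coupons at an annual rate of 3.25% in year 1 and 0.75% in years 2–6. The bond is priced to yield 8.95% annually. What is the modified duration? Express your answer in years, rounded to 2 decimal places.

Periodic yield y = 0.0895. First find Macaulay duration:
  t   CF        PV=CF/(1+0.0895)^t    t·PV
  1         3.25         2.9830         2.9830
  2         0.75         0.6318         1.2637
  3         0.75         0.5799         1.7398
  4         0.75         0.5323         2.1292
  5         0.75         0.4886         2.4428
  6       100.75        60.2395       361.4372
  Σ                     65.4552       371.9958
P = 65.4552; Macaulay duration = 371.9958 / 65.4552 = 5.68321 years.
Modified duration = D_Mac / (1 + y) = 5.68321 / 1.0895 = 5.21635 years.

5.22 years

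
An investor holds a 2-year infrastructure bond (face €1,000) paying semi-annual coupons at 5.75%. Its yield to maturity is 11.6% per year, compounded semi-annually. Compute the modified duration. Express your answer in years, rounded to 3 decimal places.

1.808 years

Periodic yield y = 0.058. First find Macaulay duration:
  t   CF        PV=CF/(1+0.058)^t    t·PV
  1        28.75        27.1739        27.1739
  2        28.75        25.6842        51.3685
  3        28.75        24.2762        72.8286
  4     1,028.75       821.0454     3,284.1816
  Σ                    898.1798     3,435.5526
P = 898.1798; Macaulay duration = 3,435.5526 / 898.1798 = 3.82502 half-year periods = 1.91251 years.
Modified duration = D_Mac / (1 + y) = 1.91251 / 1.058 = 1.80766 years.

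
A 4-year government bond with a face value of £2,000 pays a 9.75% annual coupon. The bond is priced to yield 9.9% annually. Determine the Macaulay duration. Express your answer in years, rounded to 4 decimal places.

3.4965 years

Periodic yield y = 0.099. Discount each cash flow and weight by its year:
  t   CF        PV=CF/(1+0.099)^t    t·PV
  1       195.00       177.4340       177.4340
  2       195.00       161.4504       322.9009
  3       195.00       146.9067       440.7200
  4     2,195.00     1,504.6786     6,018.7145
  Σ                  1,990.4698     6,959.7695
Price P = Σ PV = 1,990.4698.
Macaulay duration = Σ(t·PV) / P = 6,959.7695 / 1,990.4698 = 3.49655 years.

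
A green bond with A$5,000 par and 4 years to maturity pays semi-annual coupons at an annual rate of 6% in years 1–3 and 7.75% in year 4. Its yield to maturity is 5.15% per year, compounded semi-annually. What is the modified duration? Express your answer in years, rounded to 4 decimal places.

3.5327 years

Periodic yield y = 0.02575. First find Macaulay duration:
  t   CF        PV=CF/(1+0.02575)^t    t·PV
  1       150.00       146.2345       146.2345
  2       150.00       142.5635       285.1269
  3       150.00       138.9846       416.9538
  4       150.00       135.4956       541.9824
  5       150.00       132.0942       660.4708
  6       150.00       128.7781       772.6688
  7       193.75       162.1627     1,135.1391
  8     5,193.75     4,237.8818    33,903.0541
  Σ                  5,224.1949    37,861.6303
P = 5,224.1949; Macaulay duration = 37,861.6303 / 5,224.1949 = 7.24736 half-year periods = 3.62368 years.
Modified duration = D_Mac / (1 + y) = 3.62368 / 1.02575 = 3.53271 years.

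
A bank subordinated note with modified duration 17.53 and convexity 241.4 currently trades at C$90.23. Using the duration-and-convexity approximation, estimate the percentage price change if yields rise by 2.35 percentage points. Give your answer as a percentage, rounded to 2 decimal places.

-34.53%

Duration effect: -D_mod·Δy = -17.53 × (+0.0235) = -0.411955
Convexity effect: ½·C·(Δy)² = 0.5 × 241.4 × (0.0235)² = +0.066656575
ΔP/P ≈ -0.411955 + 0.066656575 = -0.345298425
= -34.5298425%.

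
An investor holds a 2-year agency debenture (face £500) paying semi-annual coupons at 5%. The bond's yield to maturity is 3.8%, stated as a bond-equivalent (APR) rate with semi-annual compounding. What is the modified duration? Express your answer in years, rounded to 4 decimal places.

Periodic yield y = 0.019. First find Macaulay duration:
  t   CF        PV=CF/(1+0.019)^t    t·PV
  1        12.50        12.2669        12.2669
  2        12.50        12.0382        24.0764
  3        12.50        11.8137        35.4412
  4       512.50       475.3321     1,901.3284
  Σ                    511.4510     1,973.1129
P = 511.4510; Macaulay duration = 1,973.1129 / 511.4510 = 3.85787 half-year periods = 1.92894 years.
Modified duration = D_Mac / (1 + y) = 1.92894 / 1.019 = 1.89297 years.

1.8930 years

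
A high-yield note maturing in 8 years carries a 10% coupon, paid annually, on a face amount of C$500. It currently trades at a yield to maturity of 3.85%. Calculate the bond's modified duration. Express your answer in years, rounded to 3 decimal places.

6.001 years

Periodic yield y = 0.0385. First find Macaulay duration:
  t   CF        PV=CF/(1+0.0385)^t    t·PV
  1        50.00        48.1464        48.1464
  2        50.00        46.3614        92.7229
  3        50.00        44.6427       133.9281
  4        50.00        42.9877       171.9507
  5        50.00        41.3940       206.9700
  6        50.00        39.8594       239.1565
  7        50.00        38.3817       268.6721
  8       550.00       406.5469     3,252.3754
  Σ                    708.3203     4,413.9222
P = 708.3203; Macaulay duration = 4,413.9222 / 708.3203 = 6.23153 years.
Modified duration = D_Mac / (1 + y) = 6.23153 / 1.0385 = 6.00051 years.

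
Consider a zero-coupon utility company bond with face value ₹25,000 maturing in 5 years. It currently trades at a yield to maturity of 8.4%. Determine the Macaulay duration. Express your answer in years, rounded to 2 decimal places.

A zero-coupon bond has a single cash flow at maturity, so its Macaulay duration equals its maturity: 5 years.

5.00 years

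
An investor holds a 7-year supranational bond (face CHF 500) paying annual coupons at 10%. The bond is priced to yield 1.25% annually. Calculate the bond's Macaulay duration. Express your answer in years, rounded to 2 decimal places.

5.72 years

Periodic yield y = 0.0125. Discount each cash flow and weight by its year:
  t   CF        PV=CF/(1+0.0125)^t    t·PV
  1        50.00        49.3827        49.3827
  2        50.00        48.7731        97.5461
  3        50.00        48.1709       144.5127
  4        50.00        47.5762       190.3049
  5        50.00        46.9889       234.9443
  6        50.00        46.4087       278.4525
  7       550.00       504.1938     3,529.3563
  Σ                    791.4943     4,524.4995
Price P = Σ PV = 791.4943.
Macaulay duration = Σ(t·PV) / P = 4,524.4995 / 791.4943 = 5.71640 years.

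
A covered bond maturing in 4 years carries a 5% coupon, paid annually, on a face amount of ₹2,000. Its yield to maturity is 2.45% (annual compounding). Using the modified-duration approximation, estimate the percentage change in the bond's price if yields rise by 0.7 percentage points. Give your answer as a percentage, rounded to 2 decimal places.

-2.55%

Periodic yield y = 0.0245. Modified duration first:
  t   CF        PV=CF/(1+0.0245)^t    t·PV
  1       100.00        97.6086        97.6086
  2       100.00        95.2744       190.5487
  3       100.00        92.9960       278.9879
  4     2,100.00     1,906.2131     7,624.8523
  Σ                  2,192.0920     8,191.9975
P = 2,192.0920; D_Mac = 3.73707 yrs; D_mod = 3.73707/(1+0.0245) = 3.64770 yrs.
ΔP/P ≈ -D_mod · Δy = -3.64770 × (+0.007) = -0.025534 = -2.5534%.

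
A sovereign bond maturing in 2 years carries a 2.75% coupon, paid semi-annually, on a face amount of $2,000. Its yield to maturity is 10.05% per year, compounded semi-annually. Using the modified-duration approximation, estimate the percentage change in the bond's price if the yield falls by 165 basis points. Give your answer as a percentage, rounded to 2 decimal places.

Periodic yield y = 0.05025. Modified duration first:
  t   CF        PV=CF/(1+0.05025)^t    t·PV
  1        27.50        26.1842        26.1842
  2        27.50        24.9314        49.8629
  3        27.50        23.7386        71.2157
  4     2,027.50     1,666.4416     6,665.7665
  Σ                  1,741.2959     6,813.0293
P = 1,741.2959; D_Mac = 3.91262 half-year periods = 1.95631 yrs; D_mod = 1.95631/(1+0.05025) = 1.86271 yrs.
ΔP/P ≈ -D_mod · Δy = -1.86271 × (-0.0165) = +0.030735 = +3.0735%.

+3.07%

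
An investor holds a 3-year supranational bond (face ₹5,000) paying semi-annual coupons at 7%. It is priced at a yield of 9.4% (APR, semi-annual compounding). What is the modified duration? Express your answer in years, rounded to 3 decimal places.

Periodic yield y = 0.047. First find Macaulay duration:
  t   CF        PV=CF/(1+0.047)^t    t·PV
  1       175.00       167.1442       167.1442
  2       175.00       159.6411       319.2822
  3       175.00       152.4748       457.4243
  4       175.00       145.6302       582.5206
  5       175.00       139.0928       695.4640
  6     5,175.00     3,928.5317    23,571.1903
  Σ                  4,692.5148    25,793.0257
P = 4,692.5148; Macaulay duration = 25,793.0257 / 4,692.5148 = 5.49663 half-year periods = 2.74832 years.
Modified duration = D_Mac / (1 + y) = 2.74832 / 1.047 = 2.62494 years.

2.625 years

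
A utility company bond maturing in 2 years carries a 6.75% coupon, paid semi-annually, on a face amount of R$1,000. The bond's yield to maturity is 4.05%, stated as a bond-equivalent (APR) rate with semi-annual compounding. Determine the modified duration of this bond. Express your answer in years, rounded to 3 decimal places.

Periodic yield y = 0.02025. First find Macaulay duration:
  t   CF        PV=CF/(1+0.02025)^t    t·PV
  1        33.75        33.0801        33.0801
  2        33.75        32.4236        64.8471
  3        33.75        31.7800        95.3400
  4     1,033.75       954.0895     3,816.3579
  Σ                  1,051.3732     4,009.6252
P = 1,051.3732; Macaulay duration = 4,009.6252 / 1,051.3732 = 3.81370 half-year periods = 1.90685 years.
Modified duration = D_Mac / (1 + y) = 1.90685 / 1.02025 = 1.86900 years.

1.869 years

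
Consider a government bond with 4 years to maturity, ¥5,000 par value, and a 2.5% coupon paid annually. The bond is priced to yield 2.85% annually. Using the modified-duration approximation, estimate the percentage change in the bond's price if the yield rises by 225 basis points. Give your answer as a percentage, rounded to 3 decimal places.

Periodic yield y = 0.0285. Modified duration first:
  t   CF        PV=CF/(1+0.0285)^t    t·PV
  1       125.00       121.5362       121.5362
  2       125.00       118.1684       236.3368
  3       125.00       114.8939       344.6818
  4     5,125.00     4,580.1182    18,320.4728
  Σ                  4,934.7168    19,023.0277
P = 4,934.7168; D_Mac = 3.85494 yrs; D_mod = 3.85494/(1+0.0285) = 3.74812 yrs.
ΔP/P ≈ -D_mod · Δy = -3.74812 × (+0.0225) = -0.084333 = -8.4333%.

-8.433%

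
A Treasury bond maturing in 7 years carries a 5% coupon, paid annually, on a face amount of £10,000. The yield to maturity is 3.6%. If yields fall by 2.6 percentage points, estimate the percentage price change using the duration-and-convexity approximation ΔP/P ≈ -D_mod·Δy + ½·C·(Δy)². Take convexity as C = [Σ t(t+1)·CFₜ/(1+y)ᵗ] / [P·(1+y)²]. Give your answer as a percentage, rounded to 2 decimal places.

+16.82%

With y = 0.036:
  t   CF        PV=CF/(1+0.036)^t    t·PV        t(t+1)·PV
  1       500.00       482.6255       482.6255         965.2510
  2       500.00       465.8547       931.7094       2,795.1283
  3       500.00       449.6667     1,349.0001       5,396.0005
  4       500.00       434.0412     1,736.1649       8,680.8245
  5       500.00       418.9587     2,094.7936      12,568.7614
  6       500.00       404.4003     2,426.4018      16,984.8127
  7    10,500.00     8,197.3034    57,381.1240     459,048.9921
  Σ                 10,852.8506    66,401.8194     506,439.7706
P = 10,852.8506; D_Mac = 6.11838 yrs; D_mod = 5.90577 yrs; C = 43.47749.
Duration effect: -5.90577 × (-0.026) = +0.153550
Convexity effect: 0.5 × 43.47749 × (-0.026)² = +0.0146954
ΔP/P ≈ +0.153550 + 0.0146954 = +0.168245 = +16.8245%.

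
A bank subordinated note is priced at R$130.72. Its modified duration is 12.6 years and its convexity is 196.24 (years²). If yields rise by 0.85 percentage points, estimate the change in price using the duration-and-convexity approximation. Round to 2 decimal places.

Duration effect: -D_mod·Δy = -12.6 × (+0.0085) = -0.107100
Convexity effect: ½·C·(Δy)² = 0.5 × 196.24 × (0.0085)² = +0.00708917
ΔP/P ≈ -0.107100 + 0.00708917 = -0.10001083
ΔP ≈ 130.72 × (-0.10001083) = -13.0734156976.

-R$13.07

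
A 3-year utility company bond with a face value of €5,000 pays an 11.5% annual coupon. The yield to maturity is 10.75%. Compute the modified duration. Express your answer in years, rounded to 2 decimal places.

2.44 years

Periodic yield y = 0.1075. First find Macaulay duration:
  t   CF        PV=CF/(1+0.1075)^t    t·PV
  1       575.00       519.1874       519.1874
  2       575.00       468.7922       937.5844
  3     5,575.00     4,104.0597    12,312.1790
  Σ                  5,092.0392    13,768.9508
P = 5,092.0392; Macaulay duration = 13,768.9508 / 5,092.0392 = 2.70402 years.
Modified duration = D_Mac / (1 + y) = 2.70402 / 1.1075 = 2.44155 years.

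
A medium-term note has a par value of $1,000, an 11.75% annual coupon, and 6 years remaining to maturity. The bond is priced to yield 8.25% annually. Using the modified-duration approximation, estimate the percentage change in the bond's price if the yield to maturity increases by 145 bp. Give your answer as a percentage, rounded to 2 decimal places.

Periodic yield y = 0.0825. Modified duration first:
  t   CF        PV=CF/(1+0.0825)^t    t·PV
  1       117.50       108.5450       108.5450
  2       117.50       100.2725       200.5451
  3       117.50        92.6305       277.8916
  4       117.50        85.5709       342.2837
  5       117.50        79.0494       395.2468
  6     1,117.50       694.5126     4,167.0753
  Σ                  1,160.5810     5,491.5876
P = 1,160.5810; D_Mac = 4.73176 yrs; D_mod = 4.73176/(1+0.0825) = 4.37114 yrs.
ΔP/P ≈ -D_mod · Δy = -4.37114 × (+0.0145) = -0.063382 = -6.3382%.

-6.34%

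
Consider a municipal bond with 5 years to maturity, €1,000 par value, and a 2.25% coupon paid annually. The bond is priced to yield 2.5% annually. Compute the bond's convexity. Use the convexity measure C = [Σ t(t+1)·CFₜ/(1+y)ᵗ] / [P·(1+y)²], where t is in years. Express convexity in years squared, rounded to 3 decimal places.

With y = 0.025:
  t   CF        PV=CF/(1+0.025)^t    t·PV        t(t+1)·PV
  1        22.50        21.9512        21.9512          43.9024
  2        22.50        21.4158        42.8316         128.4949
  3        22.50        20.8935        62.6805         250.7218
  4        22.50        20.3839        81.5356         407.6778
  5     1,022.50       903.7410     4,518.7050      27,112.2303
  Σ                    988.3854     4,727.7039      27,943.0273
P = 988.3854.
Convexity = Σ t(t+1)·PV / [P·(1+y)²] = 27,943.0273 / (988.3854 × 1.050625) = 26.90911.

26.909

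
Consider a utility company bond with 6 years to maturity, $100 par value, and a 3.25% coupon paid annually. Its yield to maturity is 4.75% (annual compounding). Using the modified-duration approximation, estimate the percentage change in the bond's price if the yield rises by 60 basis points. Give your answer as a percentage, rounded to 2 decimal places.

Periodic yield y = 0.0475. Modified duration first:
  t   CF        PV=CF/(1+0.0475)^t    t·PV
  1         3.25         3.1026         3.1026
  2         3.25         2.9619         5.9239
  3         3.25         2.8276         8.4829
  4         3.25         2.6994        10.7976
  5         3.25         2.5770        12.8850
  6       103.25        78.1566       468.9398
  Σ                     92.3252       510.1317
P = 92.3252; D_Mac = 5.52538 yrs; D_mod = 5.52538/(1+0.0475) = 5.27482 yrs.
ΔP/P ≈ -D_mod · Δy = -5.27482 × (+0.006) = -0.031649 = -3.1649%.

-3.16%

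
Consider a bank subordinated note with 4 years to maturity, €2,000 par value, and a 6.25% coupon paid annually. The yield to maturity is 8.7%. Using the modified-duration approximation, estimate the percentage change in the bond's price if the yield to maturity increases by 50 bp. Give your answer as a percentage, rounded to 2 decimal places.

Periodic yield y = 0.087. Modified duration first:
  t   CF        PV=CF/(1+0.087)^t    t·PV
  1       125.00       114.9954       114.9954
  2       125.00       105.7915       211.5831
  3       125.00        97.3243       291.9730
  4     2,125.00     1,522.0915     6,088.3660
  Σ                  1,840.2027     6,706.9174
P = 1,840.2027; D_Mac = 3.64466 yrs; D_mod = 3.64466/(1+0.087) = 3.35296 yrs.
ΔP/P ≈ -D_mod · Δy = -3.35296 × (+0.005) = -0.016765 = -1.6765%.

-1.68%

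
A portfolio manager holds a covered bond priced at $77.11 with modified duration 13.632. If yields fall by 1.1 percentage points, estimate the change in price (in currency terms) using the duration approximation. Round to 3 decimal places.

Duration approximation: ΔP/P ≈ -D_mod · Δy = -13.632 × (-0.011) = +0.149952.
ΔP ≈ 77.11 × (+0.149952) = +11.56279872.

+$11.563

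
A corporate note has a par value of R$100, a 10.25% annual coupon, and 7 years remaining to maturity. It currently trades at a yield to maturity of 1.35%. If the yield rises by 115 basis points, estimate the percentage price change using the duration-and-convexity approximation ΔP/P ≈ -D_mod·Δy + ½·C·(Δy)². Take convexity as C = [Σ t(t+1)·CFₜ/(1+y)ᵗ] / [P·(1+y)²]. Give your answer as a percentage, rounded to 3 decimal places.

-6.190%

With y = 0.0135:
  t   CF        PV=CF/(1+0.0135)^t    t·PV        t(t+1)·PV
  1        10.25        10.1135        10.1135          20.2269
  2        10.25         9.9788        19.9575          59.8725
  3        10.25         9.8458        29.5375         118.1500
  4        10.25         9.7147        38.8588         194.2938
  5        10.25         9.5853        47.9264         287.5586
  6        10.25         9.4576        56.7457         397.2196
  7       110.25       100.3719       702.6036       5,620.8288
  Σ                    159.0676       905.7429       6,698.1502
P = 159.0676; D_Mac = 5.69408 yrs; D_mod = 5.61823 yrs; C = 40.99451.
Duration effect: -5.61823 × (+0.0115) = -0.064610
Convexity effect: 0.5 × 40.99451 × (0.0115)² = +0.0027108
ΔP/P ≈ -0.064610 + 0.0027108 = -0.061899 = -6.1899%.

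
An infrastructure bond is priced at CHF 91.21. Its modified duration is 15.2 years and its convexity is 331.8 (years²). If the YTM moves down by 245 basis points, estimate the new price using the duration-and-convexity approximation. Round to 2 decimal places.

CHF 134.26

Duration effect: -D_mod·Δy = -15.2 × (-0.0245) = +0.372400
Convexity effect: ½·C·(Δy)² = 0.5 × 331.8 × (-0.0245)² = +0.099581475
ΔP/P ≈ +0.372400 + 0.099581475 = +0.471981475
New price ≈ 91.21 × (1 + 0.471981475) = 134.25943033475.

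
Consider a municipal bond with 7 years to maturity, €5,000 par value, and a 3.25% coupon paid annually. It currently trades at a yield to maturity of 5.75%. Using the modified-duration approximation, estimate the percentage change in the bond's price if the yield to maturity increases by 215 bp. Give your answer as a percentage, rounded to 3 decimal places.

Periodic yield y = 0.0575. Modified duration first:
  t   CF        PV=CF/(1+0.0575)^t    t·PV
  1       162.50       153.6643       153.6643
  2       162.50       145.3090       290.6181
  3       162.50       137.4081       412.2242
  4       162.50       129.9367       519.7468
  5       162.50       122.8716       614.3580
  6       162.50       116.1906       697.1438
  7     5,162.50     3,490.5787    24,434.0508
  Σ                  4,295.9590    27,121.8059
P = 4,295.9590; D_Mac = 6.31333 yrs; D_mod = 6.31333/(1+0.0575) = 5.97005 yrs.
ΔP/P ≈ -D_mod · Δy = -5.97005 × (+0.0215) = -0.128356 = -12.8356%.

-12.836%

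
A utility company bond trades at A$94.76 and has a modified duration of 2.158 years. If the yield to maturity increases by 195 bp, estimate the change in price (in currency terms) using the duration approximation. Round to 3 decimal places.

Duration approximation: ΔP/P ≈ -D_mod · Δy = -2.158 × (+0.0195) = -0.042081.
ΔP ≈ 94.76 × (-0.042081) = -3.98759556.

-A$3.988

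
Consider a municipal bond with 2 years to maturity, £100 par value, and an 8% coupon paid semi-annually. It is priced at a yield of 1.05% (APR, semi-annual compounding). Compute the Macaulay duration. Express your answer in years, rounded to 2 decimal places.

Periodic yield y = 0.00525. Discount each cash flow and weight by its period:
  t   CF        PV=CF/(1+0.00525)^t    t·PV
  1         4.00         3.9791         3.9791
  2         4.00         3.9583         7.9167
  3         4.00         3.9377        11.8130
  4       104.00       101.8444       407.3775
  Σ                    113.7195       431.0862
Price P = Σ PV = 113.7195.
Macaulay duration = Σ(t·PV) / P = 431.0862 / 113.7195 = 3.79079 half-year periods.
In years: 3.79079 / 2 = 1.89539 years.

1.90 years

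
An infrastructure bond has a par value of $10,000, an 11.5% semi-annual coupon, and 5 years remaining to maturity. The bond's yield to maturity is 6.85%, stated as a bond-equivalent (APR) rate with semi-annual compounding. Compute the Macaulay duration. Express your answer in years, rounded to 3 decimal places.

Periodic yield y = 0.03425. Discount each cash flow and weight by its period:
  t   CF        PV=CF/(1+0.03425)^t    t·PV
  1       575.00       555.9584       555.9584
  2       575.00       537.5474     1,075.0948
  3       575.00       519.7461     1,559.2384
  4       575.00       502.5343     2,010.1373
  5       575.00       485.8925     2,429.4625
  6       575.00       469.8018     2,818.8107
  7       575.00       454.2439     3,179.7075
  8       575.00       439.2013     3,513.6103
  9       575.00       424.6568     3,821.9112
  10   10,575.00     7,551.3584    75,513.5835
  Σ                 11,940.9410    96,477.5147
Price P = Σ PV = 11,940.9410.
Macaulay duration = Σ(t·PV) / P = 96,477.5147 / 11,940.9410 = 8.07956 half-year periods.
In years: 8.07956 / 2 = 4.03978 years.

4.040 years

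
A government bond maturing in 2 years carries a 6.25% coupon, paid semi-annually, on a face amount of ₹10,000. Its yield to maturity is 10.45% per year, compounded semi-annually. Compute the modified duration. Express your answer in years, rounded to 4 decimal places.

1.8122 years

Periodic yield y = 0.05225. First find Macaulay duration:
  t   CF        PV=CF/(1+0.05225)^t    t·PV
  1       312.50       296.9827       296.9827
  2       312.50       282.2358       564.4717
  3       312.50       268.2213       804.6638
  4    10,312.50     8,411.7862    33,647.1446
  Σ                  9,259.2259    35,313.2628
P = 9,259.2259; Macaulay duration = 35,313.2628 / 9,259.2259 = 3.81385 half-year periods = 1.90692 years.
Modified duration = D_Mac / (1 + y) = 1.90692 / 1.05225 = 1.81223 years.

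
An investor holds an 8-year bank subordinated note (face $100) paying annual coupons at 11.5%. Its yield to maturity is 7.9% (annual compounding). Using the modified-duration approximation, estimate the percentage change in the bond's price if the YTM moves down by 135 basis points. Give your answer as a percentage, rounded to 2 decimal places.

+7.33%

Periodic yield y = 0.079. Modified duration first:
  t   CF        PV=CF/(1+0.079)^t    t·PV
  1        11.50        10.6580        10.6580
  2        11.50         9.8777        19.7554
  3        11.50         9.1545        27.4634
  4        11.50         8.4842        33.9369
  5        11.50         7.8630        39.3152
  6        11.50         7.2873        43.7241
  7        11.50         6.7538        47.2765
  8       111.50        60.6881       485.5045
  Σ                    120.7666       707.6341
P = 120.7666; D_Mac = 5.85952 yrs; D_mod = 5.85952/(1+0.079) = 5.43051 yrs.
ΔP/P ≈ -D_mod · Δy = -5.43051 × (-0.0135) = +0.073312 = +7.3312%.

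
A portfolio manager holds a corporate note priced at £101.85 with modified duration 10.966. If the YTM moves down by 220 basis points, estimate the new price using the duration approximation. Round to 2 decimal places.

Duration approximation: ΔP/P ≈ -D_mod · Δy = -10.966 × (-0.022) = +0.241252.
New price ≈ 101.85 × (1 + 0.241252) = 126.4215162.

£126.42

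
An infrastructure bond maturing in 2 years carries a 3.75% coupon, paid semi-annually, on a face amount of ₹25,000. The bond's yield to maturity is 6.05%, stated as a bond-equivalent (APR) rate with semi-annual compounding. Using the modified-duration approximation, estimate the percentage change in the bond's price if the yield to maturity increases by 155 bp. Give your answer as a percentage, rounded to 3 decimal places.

-2.925%

Periodic yield y = 0.03025. Modified duration first:
  t   CF        PV=CF/(1+0.03025)^t    t·PV
  1       468.75       454.9867       454.9867
  2       468.75       441.6274       883.2548
  3       468.75       428.6604     1,285.9813
  4    25,468.75    22,606.6983    90,426.7930
  Σ                 23,931.9728    93,051.0159
P = 23,931.9728; D_Mac = 3.88815 half-year periods = 1.94407 yrs; D_mod = 1.94407/(1+0.03025) = 1.88699 yrs.
ΔP/P ≈ -D_mod · Δy = -1.88699 × (+0.0155) = -0.029248 = -2.9248%.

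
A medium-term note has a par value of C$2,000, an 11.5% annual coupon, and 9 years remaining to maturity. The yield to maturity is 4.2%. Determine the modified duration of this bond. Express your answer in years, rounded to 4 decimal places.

6.3775 years

Periodic yield y = 0.042. First find Macaulay duration:
  t   CF        PV=CF/(1+0.042)^t    t·PV
  1       230.00       220.7294       220.7294
  2       230.00       211.8324       423.6648
  3       230.00       203.2941       609.8822
  4       230.00       195.0999       780.3994
  5       230.00       187.2360       936.1798
  6       230.00       179.6890     1,078.1341
  7       230.00       172.4463     1,207.1239
  8       230.00       165.4955     1,323.9637
  9     2,230.00     1,539.9102    13,859.1917
  Σ                  3,075.7326    20,439.2689
P = 3,075.7326; Macaulay duration = 20,439.2689 / 3,075.7326 = 6.64533 years.
Modified duration = D_Mac / (1 + y) = 6.64533 / 1.042 = 6.37748 years.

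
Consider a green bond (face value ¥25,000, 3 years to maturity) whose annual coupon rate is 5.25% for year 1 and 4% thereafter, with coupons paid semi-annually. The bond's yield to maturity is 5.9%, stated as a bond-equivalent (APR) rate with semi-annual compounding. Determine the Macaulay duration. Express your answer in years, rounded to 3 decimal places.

2.826 years

Periodic yield y = 0.0295. Discount each cash flow and weight by its period:
  t   CF        PV=CF/(1+0.0295)^t    t·PV
  1       656.25       637.4454       637.4454
  2       656.25       619.1796     1,238.3591
  3       500.00       458.2378     1,374.7135
  4       500.00       445.1072     1,780.4287
  5       500.00       432.3528     2,161.7639
  6    25,500.00    21,418.1559   128,508.9352
  Σ                 24,010.4786   135,701.6458
Price P = Σ PV = 24,010.4786.
Macaulay duration = Σ(t·PV) / P = 135,701.6458 / 24,010.4786 = 5.65177 half-year periods.
In years: 5.65177 / 2 = 2.82588 years.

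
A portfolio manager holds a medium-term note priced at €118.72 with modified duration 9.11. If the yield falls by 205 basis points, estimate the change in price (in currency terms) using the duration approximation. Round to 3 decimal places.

Duration approximation: ΔP/P ≈ -D_mod · Δy = -9.11 × (-0.0205) = +0.186755.
ΔP ≈ 118.72 × (+0.186755) = +22.1715536.

+€22.172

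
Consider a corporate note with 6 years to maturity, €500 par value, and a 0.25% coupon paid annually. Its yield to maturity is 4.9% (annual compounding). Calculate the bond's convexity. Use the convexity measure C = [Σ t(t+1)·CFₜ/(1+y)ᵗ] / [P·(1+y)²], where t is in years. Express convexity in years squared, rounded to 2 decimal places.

37.80

With y = 0.049:
  t   CF        PV=CF/(1+0.049)^t    t·PV        t(t+1)·PV
  1         1.25         1.1916         1.1916           2.3832
  2         1.25         1.1359         2.2719           6.8157
  3         1.25         1.0829         3.2487          12.9947
  4         1.25         1.0323         4.1292          20.6461
  5         1.25         0.9841         4.9204          29.5225
  6       501.25       376.1850     2,257.1099      15,799.7693
  Σ                    381.6118     2,272.8717      15,872.1316
P = 381.6118.
Convexity = Σ t(t+1)·PV / [P·(1+y)²] = 15,872.1316 / (381.6118 × 1.100401) = 37.79745.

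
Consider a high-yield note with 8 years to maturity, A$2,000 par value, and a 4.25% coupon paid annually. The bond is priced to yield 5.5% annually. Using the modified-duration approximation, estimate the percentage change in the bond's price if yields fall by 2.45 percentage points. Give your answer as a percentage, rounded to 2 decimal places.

Periodic yield y = 0.055. Modified duration first:
  t   CF        PV=CF/(1+0.055)^t    t·PV
  1        85.00        80.5687        80.5687
  2        85.00        76.3685       152.7369
  3        85.00        72.3872       217.1615
  4        85.00        68.6134       274.4537
  5        85.00        65.0364       325.1821
  6        85.00        61.6459       369.8754
  7        85.00        58.4321       409.0249
  8     2,085.00     1,358.5836    10,868.6692
  Σ                  1,841.6359    12,697.6723
P = 1,841.6359; D_Mac = 6.89478 yrs; D_mod = 6.89478/(1+0.055) = 6.53534 yrs.
ΔP/P ≈ -D_mod · Δy = -6.53534 × (-0.0245) = +0.160116 = +16.0116%.

+16.01%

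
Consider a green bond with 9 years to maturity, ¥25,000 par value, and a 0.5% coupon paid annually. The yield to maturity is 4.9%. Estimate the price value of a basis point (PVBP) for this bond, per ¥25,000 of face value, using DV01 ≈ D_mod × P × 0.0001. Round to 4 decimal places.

Periodic yield y = 0.049.
  t   CF        PV=CF/(1+0.049)^t    t·PV
  1       125.00       119.1611       119.1611
  2       125.00       113.5950       227.1899
  3       125.00       108.2888       324.8664
  4       125.00       103.2305       412.9220
  5       125.00        98.4085       492.0425
  6       125.00        93.8117       562.8703
  7       125.00        89.4297       626.0076
  8       125.00        85.2523       682.0184
  9    25,125.00    16,335.2835   147,017.5517
  Σ                 17,146.4611   150,464.6300
P = 17,146.4611; D_Mac = 8.77526 yrs; D_mod = 8.36536 yrs.
DV01 ≈ 8.36536 × 17,146.4611 × 0.0001 = 14.343625.

¥14.3436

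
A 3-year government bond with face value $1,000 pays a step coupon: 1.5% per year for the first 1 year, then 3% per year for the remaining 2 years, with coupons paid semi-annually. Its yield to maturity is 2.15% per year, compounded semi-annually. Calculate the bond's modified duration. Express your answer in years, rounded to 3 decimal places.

2.893 years

Periodic yield y = 0.01075. First find Macaulay duration:
  t   CF        PV=CF/(1+0.01075)^t    t·PV
  1         7.50         7.4202         7.4202
  2         7.50         7.3413        14.6826
  3        15.00        14.5265        43.5794
  4        15.00        14.3720        57.4879
  5        15.00        14.2191        71.0956
  6     1,015.00       951.9268     5,711.5606
  Σ                  1,009.8059     5,905.8263
P = 1,009.8059; Macaulay duration = 5,905.8263 / 1,009.8059 = 5.84848 half-year periods = 2.92424 years.
Modified duration = D_Mac / (1 + y) = 2.92424 / 1.01075 = 2.89314 years.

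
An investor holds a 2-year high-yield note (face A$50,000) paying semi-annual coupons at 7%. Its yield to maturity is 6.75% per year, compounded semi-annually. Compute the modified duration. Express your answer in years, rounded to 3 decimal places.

1.839 years

Periodic yield y = 0.03375. First find Macaulay duration:
  t   CF        PV=CF/(1+0.03375)^t    t·PV
  1     1,750.00     1,692.8658     1,692.8658
  2     1,750.00     1,637.5969     3,275.1938
  3     1,750.00     1,584.1324     4,752.3972
  4    51,750.00    45,315.6552   181,262.6209
  Σ                 50,230.2503   190,983.0777
P = 50,230.2503; Macaulay duration = 190,983.0777 / 50,230.2503 = 3.80215 half-year periods = 1.90108 years.
Modified duration = D_Mac / (1 + y) = 1.90108 / 1.03375 = 1.83901 years.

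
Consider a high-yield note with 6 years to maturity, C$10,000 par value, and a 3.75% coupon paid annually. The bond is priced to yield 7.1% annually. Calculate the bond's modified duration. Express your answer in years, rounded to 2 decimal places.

Periodic yield y = 0.071. First find Macaulay duration:
  t   CF        PV=CF/(1+0.071)^t    t·PV
  1       375.00       350.1401       350.1401
  2       375.00       326.9282       653.8563
  3       375.00       305.2550       915.7651
  4       375.00       285.0187     1,140.0749
  5       375.00       266.1239     1,330.6196
  6    10,375.00     6,874.6609    41,247.9653
  Σ                  8,408.1268    45,638.4213
P = 8,408.1268; Macaulay duration = 45,638.4213 / 8,408.1268 = 5.42789 years.
Modified duration = D_Mac / (1 + y) = 5.42789 / 1.071 = 5.06806 years.

5.07 years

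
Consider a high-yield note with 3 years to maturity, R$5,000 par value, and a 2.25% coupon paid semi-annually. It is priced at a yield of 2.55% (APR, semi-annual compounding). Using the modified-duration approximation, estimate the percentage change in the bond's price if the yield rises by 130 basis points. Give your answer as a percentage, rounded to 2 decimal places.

Periodic yield y = 0.01275. Modified duration first:
  t   CF        PV=CF/(1+0.01275)^t    t·PV
  1        56.25        55.5418        55.5418
  2        56.25        54.8426       109.6852
  3        56.25        54.1522       162.4565
  4        56.25        53.4704       213.8816
  5        56.25        52.7972       263.9862
  6     5,056.25     4,686.1375    28,116.8250
  Σ                  4,956.9418    28,922.3764
P = 4,956.9418; D_Mac = 5.83472 half-year periods = 2.91736 yrs; D_mod = 2.91736/(1+0.01275) = 2.88063 yrs.
ΔP/P ≈ -D_mod · Δy = -2.88063 × (+0.013) = -0.037448 = -3.7448%.

-3.74%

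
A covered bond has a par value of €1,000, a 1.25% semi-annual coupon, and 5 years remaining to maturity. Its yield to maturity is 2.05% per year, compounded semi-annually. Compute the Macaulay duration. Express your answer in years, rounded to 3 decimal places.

4.859 years

Periodic yield y = 0.01025. Discount each cash flow and weight by its period:
  t   CF        PV=CF/(1+0.01025)^t    t·PV
  1         6.25         6.1866         6.1866
  2         6.25         6.1238        12.2476
  3         6.25         6.0617        18.1851
  4         6.25         6.0002        24.0007
  5         6.25         5.9393        29.6965
  6         6.25         5.8790        35.2743
  7         6.25         5.8194        40.7358
  8         6.25         5.7604        46.0828
  9         6.25         5.7019        51.3172
  10    1,006.25       908.6933     9,086.9325
  Σ                    962.1655     9,350.6591
Price P = Σ PV = 962.1655.
Macaulay duration = Σ(t·PV) / P = 9,350.6591 / 962.1655 = 9.71835 half-year periods.
In years: 9.71835 / 2 = 4.85917 years.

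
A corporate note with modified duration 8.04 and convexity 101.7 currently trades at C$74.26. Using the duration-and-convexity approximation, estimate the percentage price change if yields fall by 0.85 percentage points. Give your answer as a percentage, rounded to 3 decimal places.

+7.201%

Duration effect: -D_mod·Δy = -8.04 × (-0.0085) = +0.068340
Convexity effect: ½·C·(Δy)² = 0.5 × 101.7 × (-0.0085)² = +0.0036739125
ΔP/P ≈ +0.068340 + 0.0036739125 = +0.0720139125
= +7.20139125%.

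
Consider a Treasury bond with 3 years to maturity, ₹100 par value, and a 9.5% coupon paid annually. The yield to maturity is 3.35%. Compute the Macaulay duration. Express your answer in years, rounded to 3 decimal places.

2.767 years

Periodic yield y = 0.0335. Discount each cash flow and weight by its year:
  t   CF        PV=CF/(1+0.0335)^t    t·PV
  1         9.50         9.1921         9.1921
  2         9.50         8.8941        17.7882
  3       109.50        99.1934       297.5801
  Σ                    117.2796       324.5604
Price P = Σ PV = 117.2796.
Macaulay duration = Σ(t·PV) / P = 324.5604 / 117.2796 = 2.76741 years.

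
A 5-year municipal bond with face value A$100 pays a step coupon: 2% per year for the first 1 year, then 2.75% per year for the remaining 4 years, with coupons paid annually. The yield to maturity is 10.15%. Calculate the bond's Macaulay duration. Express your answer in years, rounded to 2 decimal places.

Periodic yield y = 0.1015. Discount each cash flow and weight by its year:
  t   CF        PV=CF/(1+0.1015)^t    t·PV
  1         2.00         1.8157         1.8157
  2         2.75         2.2665         4.5331
  3         2.75         2.0577         6.1731
  4         2.75         1.8681         7.4723
  5       102.75        63.3664       316.8322
  Σ                     71.3745       336.8264
Price P = Σ PV = 71.3745.
Macaulay duration = Σ(t·PV) / P = 336.8264 / 71.3745 = 4.71914 years.

4.72 years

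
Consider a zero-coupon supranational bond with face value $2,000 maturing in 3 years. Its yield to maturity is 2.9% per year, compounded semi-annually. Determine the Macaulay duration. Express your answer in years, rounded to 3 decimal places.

A zero-coupon bond has a single cash flow at maturity, so its Macaulay duration equals its maturity: 3 years.
(Equivalently: 6 semi-annual periods ÷ 2 = 3 years.)

3.000 years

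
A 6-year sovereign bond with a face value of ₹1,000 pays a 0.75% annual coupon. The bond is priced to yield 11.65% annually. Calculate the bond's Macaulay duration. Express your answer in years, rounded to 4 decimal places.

Periodic yield y = 0.1165. Discount each cash flow and weight by its year:
  t   CF        PV=CF/(1+0.1165)^t    t·PV
  1         7.50         6.7174         6.7174
  2         7.50         6.0165        12.0330
  3         7.50         5.3887        16.1661
  4         7.50         4.8264        19.3057
  5         7.50         4.3228        21.6141
  6     1,007.50       520.1070     3,120.6419
  Σ                    547.3789     3,196.4784
Price P = Σ PV = 547.3789.
Macaulay duration = Σ(t·PV) / P = 3,196.4784 / 547.3789 = 5.83961 years.

5.8396 years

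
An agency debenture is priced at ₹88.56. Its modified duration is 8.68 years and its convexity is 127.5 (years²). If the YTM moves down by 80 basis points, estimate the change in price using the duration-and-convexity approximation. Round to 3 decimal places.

Duration effect: -D_mod·Δy = -8.68 × (-0.008) = +0.069440
Convexity effect: ½·C·(Δy)² = 0.5 × 127.5 × (-0.008)² = +0.0040800
ΔP/P ≈ +0.069440 + 0.0040800 = +0.073520
ΔP ≈ 88.56 × (+0.073520) = +6.5109312.

+₹6.511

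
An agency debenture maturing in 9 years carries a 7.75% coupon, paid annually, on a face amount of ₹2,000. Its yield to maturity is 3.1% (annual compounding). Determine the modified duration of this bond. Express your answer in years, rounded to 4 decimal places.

6.9294 years

Periodic yield y = 0.031. First find Macaulay duration:
  t   CF        PV=CF/(1+0.031)^t    t·PV
  1       155.00       150.3395       150.3395
  2       155.00       145.8191       291.6382
  3       155.00       141.4346       424.3038
  4       155.00       137.1820       548.7279
  5       155.00       133.0572       665.2860
  6       155.00       129.0564       774.3387
  7       155.00       125.1760       876.2319
  8       155.00       121.4122       971.2977
  9     2,155.00     1,637.2662    14,735.3955
  Σ                  2,720.7432    19,437.5592
P = 2,720.7432; Macaulay duration = 19,437.5592 / 2,720.7432 = 7.14421 years.
Modified duration = D_Mac / (1 + y) = 7.14421 / 1.031 = 6.92940 years.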